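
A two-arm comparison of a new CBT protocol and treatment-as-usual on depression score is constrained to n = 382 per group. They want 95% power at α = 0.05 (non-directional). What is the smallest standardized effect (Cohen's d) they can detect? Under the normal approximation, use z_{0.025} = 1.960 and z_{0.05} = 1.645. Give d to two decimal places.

For two independent groups of n = 382 each: d_min = (z_{α/2} + z_β)·√(2/n).
z-sum = 1.960 + 1.645 = 3.605.
d_min = 3.605 × √(2/382) = 3.605 × 0.0724 = 0.261.

d_min ≈ 0.26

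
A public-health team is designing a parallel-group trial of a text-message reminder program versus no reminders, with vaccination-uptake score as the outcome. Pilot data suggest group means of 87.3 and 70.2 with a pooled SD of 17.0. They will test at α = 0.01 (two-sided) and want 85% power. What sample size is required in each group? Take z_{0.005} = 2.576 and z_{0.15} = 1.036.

n = 26 per group

Cohen's d = |M₁ − M₂| / SD_pooled = |87.3 − 70.2| / 17.0 = 17.1 / 17.0 = 1.006.
For two independent groups with equal n: n = 2·((z_{α/2} + z_β) / d)².
z_{α/2} + z_β = 2.576 + 1.036 = 3.612.
n = 2 × (3.612 / 1.006)² = 2 × 3.590² = 2 × 12.89 = 25.8.
Round up to the next whole participant.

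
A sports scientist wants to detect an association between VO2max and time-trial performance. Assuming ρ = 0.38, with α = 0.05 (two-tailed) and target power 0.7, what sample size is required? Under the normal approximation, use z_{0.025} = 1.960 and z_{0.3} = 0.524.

n = 42

Fisher's z: C = ½·ln((1+r)/(1−r)) = ½·ln(2.2258) = 0.4001.
n = ((z_{α/2} + z_β)/C)² + 3.
(1.960 + 0.524) / 0.4001 = 2.484 / 0.4001 = 6.208.
n = 6.208² + 3 = 38.54 + 3 = 41.5.
Round up.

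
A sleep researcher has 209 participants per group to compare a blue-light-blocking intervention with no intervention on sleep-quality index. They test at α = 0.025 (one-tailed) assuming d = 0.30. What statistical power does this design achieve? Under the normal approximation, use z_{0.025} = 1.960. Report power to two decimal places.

power ≈ 0.87

For two equal groups, power = Φ(d·√(n/2) − z_{α}).
d·√(n/2) = 0.30 × √(209/2) = 0.30 × 10.223 = 3.067.
z_β = 3.067 − 1.960 = 1.107.
Power = Φ(1.107) = 0.866.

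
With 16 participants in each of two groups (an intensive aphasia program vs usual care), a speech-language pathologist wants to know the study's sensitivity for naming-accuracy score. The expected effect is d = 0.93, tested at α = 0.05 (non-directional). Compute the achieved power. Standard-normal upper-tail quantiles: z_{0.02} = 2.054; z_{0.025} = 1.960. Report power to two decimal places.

For two equal groups, power = Φ(d·√(n/2) − z_{α/2}).
d·√(n/2) = 0.93 × √(16/2) = 0.93 × 2.828 = 2.630.
z_β = 2.630 − 1.960 = 0.670.
Power = Φ(0.670) = 0.749.

power ≈ 0.75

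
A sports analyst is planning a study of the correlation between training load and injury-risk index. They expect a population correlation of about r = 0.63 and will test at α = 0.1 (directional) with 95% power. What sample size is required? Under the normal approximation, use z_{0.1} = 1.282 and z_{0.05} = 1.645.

Fisher's z: C = ½·ln((1+r)/(1−r)) = ½·ln(4.4054) = 0.7414.
n = ((z_{α} + z_β)/C)² + 3.
(1.282 + 1.645) / 0.7414 = 2.927 / 0.7414 = 3.948.
n = 3.948² + 3 = 15.59 + 3 = 18.6.
Round up.

n = 19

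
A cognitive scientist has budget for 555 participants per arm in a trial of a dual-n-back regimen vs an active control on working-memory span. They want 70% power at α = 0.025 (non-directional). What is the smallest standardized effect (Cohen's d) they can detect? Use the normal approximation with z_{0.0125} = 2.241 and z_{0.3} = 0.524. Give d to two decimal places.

d_min ≈ 0.17

For two independent groups of n = 555 each: d_min = (z_{α/2} + z_β)·√(2/n).
z-sum = 2.241 + 0.524 = 2.765.
d_min = 2.765 × √(2/555) = 2.765 × 0.0600 = 0.166.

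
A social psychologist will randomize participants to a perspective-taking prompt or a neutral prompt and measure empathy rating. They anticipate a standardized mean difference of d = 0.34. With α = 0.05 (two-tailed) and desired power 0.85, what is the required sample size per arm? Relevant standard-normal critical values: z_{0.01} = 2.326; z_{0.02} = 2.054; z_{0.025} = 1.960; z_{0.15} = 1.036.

For two independent groups with equal n: n = 2·((z_{α/2} + z_β) / d)².
z_{α/2} + z_β = 1.960 + 1.036 = 2.996.
n = 2 × (2.996 / 0.34)² = 2 × 8.812² = 2 × 77.65 = 155.3.
Round up to the next whole participant.

n = 156 per group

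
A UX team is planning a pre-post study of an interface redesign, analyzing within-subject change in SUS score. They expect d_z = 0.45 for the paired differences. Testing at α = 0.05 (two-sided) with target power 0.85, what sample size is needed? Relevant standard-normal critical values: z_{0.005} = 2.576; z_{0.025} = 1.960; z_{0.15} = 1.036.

For a paired (one-sample on differences) test: n = ((z_{α/2} + z_β) / d)².
z_{α/2} + z_β = 1.960 + 1.036 = 2.996.
n = (2.996 / 0.45)² = 6.658² = 44.33.
Round up.

n = 45 pairs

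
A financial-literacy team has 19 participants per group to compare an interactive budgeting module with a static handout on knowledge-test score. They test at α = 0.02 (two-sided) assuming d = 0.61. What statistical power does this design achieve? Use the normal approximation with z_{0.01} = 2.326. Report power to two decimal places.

For two equal groups, power = Φ(d·√(n/2) − z_{α/2}).
d·√(n/2) = 0.61 × √(19/2) = 0.61 × 3.082 = 1.880.
z_β = 1.880 − 2.326 = -0.446.
Power = Φ(-0.446) = 0.328.

power ≈ 0.33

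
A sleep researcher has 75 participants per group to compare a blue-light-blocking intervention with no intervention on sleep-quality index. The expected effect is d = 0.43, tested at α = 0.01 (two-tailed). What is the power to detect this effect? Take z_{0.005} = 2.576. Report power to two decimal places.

For two equal groups, power = Φ(d·√(n/2) − z_{α/2}).
d·√(n/2) = 0.43 × √(75/2) = 0.43 × 6.124 = 2.633.
z_β = 2.633 − 2.576 = 0.057.
Power = Φ(0.057) = 0.523.

power ≈ 0.52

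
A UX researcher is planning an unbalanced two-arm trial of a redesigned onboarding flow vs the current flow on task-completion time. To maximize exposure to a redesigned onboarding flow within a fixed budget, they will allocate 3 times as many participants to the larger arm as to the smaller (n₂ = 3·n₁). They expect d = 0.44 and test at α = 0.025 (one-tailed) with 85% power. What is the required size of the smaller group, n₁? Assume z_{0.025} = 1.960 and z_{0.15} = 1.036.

With allocation ratio k = n₂/n₁ = 3, Var(x̄₁−x̄₂) = σ²(1/n₁ + 1/(k·n₁)) = σ²·(k+1)/(k·n₁).
So n₁ = (1 + 1/k)·((z_{α} + z_β)/d)² = 1.333 × (2.996/0.44)².
n₁ = 1.333 × 46.36 = 61.8.
Round up: n₁ = 62, giving n₂ = 3 × 62 = 186.

n₁ = 62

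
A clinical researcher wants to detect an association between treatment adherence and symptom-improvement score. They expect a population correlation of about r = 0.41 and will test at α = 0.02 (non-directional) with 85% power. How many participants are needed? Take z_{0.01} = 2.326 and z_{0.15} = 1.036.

Fisher's z: C = ½·ln((1+r)/(1−r)) = ½·ln(2.3898) = 0.4356.
n = ((z_{α/2} + z_β)/C)² + 3.
(2.326 + 1.036) / 0.4356 = 3.362 / 0.4356 = 7.718.
n = 7.718² + 3 = 59.57 + 3 = 62.6.
Round up.

n = 63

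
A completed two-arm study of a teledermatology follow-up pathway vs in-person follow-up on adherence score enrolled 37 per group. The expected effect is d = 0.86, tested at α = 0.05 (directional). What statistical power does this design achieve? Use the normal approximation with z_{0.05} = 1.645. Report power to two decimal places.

For two equal groups, power = Φ(d·√(n/2) − z_{α}).
d·√(n/2) = 0.86 × √(37/2) = 0.86 × 4.301 = 3.699.
z_β = 3.699 − 1.645 = 2.054.
Power = Φ(2.054) = 0.980.

power ≈ 0.98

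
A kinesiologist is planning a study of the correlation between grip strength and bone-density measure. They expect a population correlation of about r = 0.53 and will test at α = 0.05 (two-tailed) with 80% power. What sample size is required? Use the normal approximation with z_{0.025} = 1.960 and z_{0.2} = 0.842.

n = 26

Fisher's z: C = ½·ln((1+r)/(1−r)) = ½·ln(3.2553) = 0.5901.
n = ((z_{α/2} + z_β)/C)² + 3.
(1.960 + 0.842) / 0.5901 = 2.802 / 0.5901 = 4.748.
n = 4.748² + 3 = 22.55 + 3 = 25.5.
Round up.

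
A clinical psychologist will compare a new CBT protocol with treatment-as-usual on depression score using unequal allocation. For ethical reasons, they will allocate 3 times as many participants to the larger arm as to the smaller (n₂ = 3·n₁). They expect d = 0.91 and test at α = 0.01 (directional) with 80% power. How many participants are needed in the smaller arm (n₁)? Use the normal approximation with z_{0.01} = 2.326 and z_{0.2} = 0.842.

n₁ = 17

With allocation ratio k = n₂/n₁ = 3, Var(x̄₁−x̄₂) = σ²(1/n₁ + 1/(k·n₁)) = σ²·(k+1)/(k·n₁).
So n₁ = (1 + 1/k)·((z_{α} + z_β)/d)² = 1.333 × (3.168/0.91)².
n₁ = 1.333 × 12.12 = 16.2.
Round up: n₁ = 17, giving n₂ = 3 × 17 = 51.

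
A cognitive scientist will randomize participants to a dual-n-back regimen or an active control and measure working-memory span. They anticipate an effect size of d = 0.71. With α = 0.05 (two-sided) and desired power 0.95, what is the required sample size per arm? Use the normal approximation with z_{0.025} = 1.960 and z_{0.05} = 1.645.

For two independent groups with equal n: n = 2·((z_{α/2} + z_β) / d)².
z_{α/2} + z_β = 1.960 + 1.645 = 3.605.
n = 2 × (3.605 / 0.71)² = 2 × 5.077² = 2 × 25.78 = 51.6.
Round up to the next whole participant.

n = 52 per group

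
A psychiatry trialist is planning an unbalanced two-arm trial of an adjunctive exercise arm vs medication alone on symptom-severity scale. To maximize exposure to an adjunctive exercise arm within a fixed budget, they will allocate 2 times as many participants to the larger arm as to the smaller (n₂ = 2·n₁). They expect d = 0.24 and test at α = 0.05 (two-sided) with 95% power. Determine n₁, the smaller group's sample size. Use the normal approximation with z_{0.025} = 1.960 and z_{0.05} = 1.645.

With allocation ratio k = n₂/n₁ = 2, Var(x̄₁−x̄₂) = σ²(1/n₁ + 1/(k·n₁)) = σ²·(k+1)/(k·n₁).
So n₁ = (1 + 1/k)·((z_{α/2} + z_β)/d)² = 1.500 × (3.605/0.24)².
n₁ = 1.500 × 225.63 = 338.4.
Round up: n₁ = 339, giving n₂ = 2 × 339 = 678.

n₁ = 339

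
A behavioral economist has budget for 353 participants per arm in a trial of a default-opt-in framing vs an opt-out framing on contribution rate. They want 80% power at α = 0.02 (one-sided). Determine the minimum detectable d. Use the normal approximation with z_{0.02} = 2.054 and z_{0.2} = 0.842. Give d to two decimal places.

d_min ≈ 0.22

For two independent groups of n = 353 each: d_min = (z_{α} + z_β)·√(2/n).
z-sum = 2.054 + 0.842 = 2.896.
d_min = 2.896 × √(2/353) = 2.896 × 0.0753 = 0.218.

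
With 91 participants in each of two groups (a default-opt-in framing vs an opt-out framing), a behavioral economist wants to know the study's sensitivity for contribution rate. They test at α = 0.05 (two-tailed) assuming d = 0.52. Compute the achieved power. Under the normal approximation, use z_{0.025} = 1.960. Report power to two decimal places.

power ≈ 0.94

For two equal groups, power = Φ(d·√(n/2) − z_{α/2}).
d·√(n/2) = 0.52 × √(91/2) = 0.52 × 6.745 = 3.508.
z_β = 3.508 − 1.960 = 1.548.
Power = Φ(1.548) = 0.939.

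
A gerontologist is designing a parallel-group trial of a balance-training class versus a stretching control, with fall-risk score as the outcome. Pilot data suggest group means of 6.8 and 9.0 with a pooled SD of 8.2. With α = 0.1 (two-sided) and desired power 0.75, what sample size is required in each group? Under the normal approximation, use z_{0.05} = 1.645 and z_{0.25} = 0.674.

n = 150 per group

Cohen's d = |M₁ − M₂| / SD_pooled = |6.8 − 9.0| / 8.2 = 2.2 / 8.2 = 0.268.
For two independent groups with equal n: n = 2·((z_{α/2} + z_β) / d)².
z_{α/2} + z_β = 1.645 + 0.674 = 2.319.
n = 2 × (2.319 / 0.268)² = 2 × 8.653² = 2 × 74.87 = 149.7.
Round up to the next whole participant.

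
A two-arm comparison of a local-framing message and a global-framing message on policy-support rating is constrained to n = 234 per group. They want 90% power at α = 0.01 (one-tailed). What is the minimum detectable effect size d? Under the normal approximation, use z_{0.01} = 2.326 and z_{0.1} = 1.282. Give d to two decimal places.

d_min ≈ 0.33

For two independent groups of n = 234 each: d_min = (z_{α} + z_β)·√(2/n).
z-sum = 2.326 + 1.282 = 3.608.
d_min = 3.608 × √(2/234) = 3.608 × 0.0925 = 0.334.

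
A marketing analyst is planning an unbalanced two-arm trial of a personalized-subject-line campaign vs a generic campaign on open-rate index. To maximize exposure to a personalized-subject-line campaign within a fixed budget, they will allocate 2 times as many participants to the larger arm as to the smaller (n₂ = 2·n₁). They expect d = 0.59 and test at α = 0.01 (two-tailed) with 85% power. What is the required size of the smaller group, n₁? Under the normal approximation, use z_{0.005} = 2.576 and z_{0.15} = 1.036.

With allocation ratio k = n₂/n₁ = 2, Var(x̄₁−x̄₂) = σ²(1/n₁ + 1/(k·n₁)) = σ²·(k+1)/(k·n₁).
So n₁ = (1 + 1/k)·((z_{α/2} + z_β)/d)² = 1.500 × (3.612/0.59)².
n₁ = 1.500 × 37.48 = 56.2.
Round up: n₁ = 57, giving n₂ = 2 × 57 = 114.

n₁ = 57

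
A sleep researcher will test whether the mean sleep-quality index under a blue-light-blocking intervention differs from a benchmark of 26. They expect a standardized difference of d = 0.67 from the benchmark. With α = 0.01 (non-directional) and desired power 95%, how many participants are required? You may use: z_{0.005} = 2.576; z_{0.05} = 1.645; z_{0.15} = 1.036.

n = 40

For a one-sample test: n = ((z_{α/2} + z_β) / d)².
z_{α/2} + z_β = 2.576 + 1.645 = 4.221.
n = (4.221 / 0.67)² = 6.300² = 39.69.
Round up.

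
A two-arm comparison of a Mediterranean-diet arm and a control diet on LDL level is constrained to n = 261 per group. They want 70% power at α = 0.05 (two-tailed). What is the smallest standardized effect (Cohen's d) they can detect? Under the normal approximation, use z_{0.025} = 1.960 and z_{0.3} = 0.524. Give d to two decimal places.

For two independent groups of n = 261 each: d_min = (z_{α/2} + z_β)·√(2/n).
z-sum = 1.960 + 0.524 = 2.484.
d_min = 2.484 × √(2/261) = 2.484 × 0.0875 = 0.217.

d_min ≈ 0.22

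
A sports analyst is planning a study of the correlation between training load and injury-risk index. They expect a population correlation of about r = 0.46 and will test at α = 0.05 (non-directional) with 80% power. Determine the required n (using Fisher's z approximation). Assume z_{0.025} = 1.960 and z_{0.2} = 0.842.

Fisher's z: C = ½·ln((1+r)/(1−r)) = ½·ln(2.7037) = 0.4973.
n = ((z_{α/2} + z_β)/C)² + 3.
(1.960 + 0.842) / 0.4973 = 2.802 / 0.4973 = 5.634.
n = 5.634² + 3 = 31.75 + 3 = 34.7.
Round up.

n = 35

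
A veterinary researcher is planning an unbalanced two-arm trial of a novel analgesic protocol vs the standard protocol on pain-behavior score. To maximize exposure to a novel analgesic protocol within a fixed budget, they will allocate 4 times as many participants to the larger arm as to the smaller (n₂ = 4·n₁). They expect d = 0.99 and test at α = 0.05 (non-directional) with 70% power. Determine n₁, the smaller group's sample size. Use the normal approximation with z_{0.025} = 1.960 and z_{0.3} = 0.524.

n₁ = 8

With allocation ratio k = n₂/n₁ = 4, Var(x̄₁−x̄₂) = σ²(1/n₁ + 1/(k·n₁)) = σ²·(k+1)/(k·n₁).
So n₁ = (1 + 1/k)·((z_{α/2} + z_β)/d)² = 1.250 × (2.484/0.99)².
n₁ = 1.250 × 6.30 = 7.9.
Round up: n₁ = 8, giving n₂ = 4 × 8 = 32.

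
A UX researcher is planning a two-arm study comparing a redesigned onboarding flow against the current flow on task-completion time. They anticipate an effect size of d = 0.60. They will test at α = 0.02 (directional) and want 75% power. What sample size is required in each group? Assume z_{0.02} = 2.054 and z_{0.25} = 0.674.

For two independent groups with equal n: n = 2·((z_{α} + z_β) / d)².
z_{α} + z_β = 2.054 + 0.674 = 2.728.
n = 2 × (2.728 / 0.60)² = 2 × 4.547² = 2 × 20.67 = 41.3.
Round up to the next whole participant.

n = 42 per group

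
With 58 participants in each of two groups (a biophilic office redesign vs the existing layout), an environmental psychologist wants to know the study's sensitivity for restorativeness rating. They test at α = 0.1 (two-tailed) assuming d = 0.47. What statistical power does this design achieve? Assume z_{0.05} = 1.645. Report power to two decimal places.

For two equal groups, power = Φ(d·√(n/2) − z_{α/2}).
d·√(n/2) = 0.47 × √(58/2) = 0.47 × 5.385 = 2.531.
z_β = 2.531 − 1.645 = 0.886.
Power = Φ(0.886) = 0.812.

power ≈ 0.81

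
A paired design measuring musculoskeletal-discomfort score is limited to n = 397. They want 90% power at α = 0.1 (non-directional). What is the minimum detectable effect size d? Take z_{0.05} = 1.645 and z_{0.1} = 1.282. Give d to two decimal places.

For a single sample (or paired design) of n = 397: d_min = (z_{α/2} + z_β)/√n.
z-sum = 1.645 + 1.282 = 2.927.
d_min = 2.927 / √397 = 2.927 / 19.925 = 0.147.

d_min ≈ 0.15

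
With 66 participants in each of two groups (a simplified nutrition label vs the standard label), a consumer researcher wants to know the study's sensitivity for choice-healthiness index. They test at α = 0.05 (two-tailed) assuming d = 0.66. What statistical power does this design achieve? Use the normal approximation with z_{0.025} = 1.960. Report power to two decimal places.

For two equal groups, power = Φ(d·√(n/2) − z_{α/2}).
d·√(n/2) = 0.66 × √(66/2) = 0.66 × 5.745 = 3.791.
z_β = 3.791 − 1.960 = 1.831.
Power = Φ(1.831) = 0.966.

power ≈ 0.97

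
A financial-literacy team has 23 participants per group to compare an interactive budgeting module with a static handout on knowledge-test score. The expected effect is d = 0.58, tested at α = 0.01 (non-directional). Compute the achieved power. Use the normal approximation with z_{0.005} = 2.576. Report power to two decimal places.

power ≈ 0.27

For two equal groups, power = Φ(d·√(n/2) − z_{α/2}).
d·√(n/2) = 0.58 × √(23/2) = 0.58 × 3.391 = 1.967.
z_β = 1.967 − 2.576 = -0.609.
Power = Φ(-0.609) = 0.271.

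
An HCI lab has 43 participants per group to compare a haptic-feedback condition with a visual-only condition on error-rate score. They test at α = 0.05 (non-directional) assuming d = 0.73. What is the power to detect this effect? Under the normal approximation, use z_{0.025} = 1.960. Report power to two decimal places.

For two equal groups, power = Φ(d·√(n/2) − z_{α/2}).
d·√(n/2) = 0.73 × √(43/2) = 0.73 × 4.637 = 3.385.
z_β = 3.385 − 1.960 = 1.425.
Power = Φ(1.425) = 0.923.

power ≈ 0.92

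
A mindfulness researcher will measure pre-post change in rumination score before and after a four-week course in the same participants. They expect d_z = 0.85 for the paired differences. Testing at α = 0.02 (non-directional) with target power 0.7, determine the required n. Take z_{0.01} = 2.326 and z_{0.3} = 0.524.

n = 12 pairs

For a paired (one-sample on differences) test: n = ((z_{α/2} + z_β) / d)².
z_{α/2} + z_β = 2.326 + 0.524 = 2.850.
n = (2.850 / 0.85)² = 3.353² = 11.24.
Round up.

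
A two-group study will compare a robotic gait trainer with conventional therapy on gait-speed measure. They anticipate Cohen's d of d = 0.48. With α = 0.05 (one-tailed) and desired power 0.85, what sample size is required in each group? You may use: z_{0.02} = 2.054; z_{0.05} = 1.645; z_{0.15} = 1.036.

For two independent groups with equal n: n = 2·((z_{α} + z_β) / d)².
z_{α} + z_β = 1.645 + 1.036 = 2.681.
n = 2 × (2.681 / 0.48)² = 2 × 5.585² = 2 × 31.20 = 62.4.
Round up to the next whole participant.

n = 63 per group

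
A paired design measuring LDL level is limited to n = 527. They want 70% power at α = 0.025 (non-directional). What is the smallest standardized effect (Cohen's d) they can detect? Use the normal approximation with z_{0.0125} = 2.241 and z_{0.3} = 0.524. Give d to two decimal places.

d_min ≈ 0.12

For a single sample (or paired design) of n = 527: d_min = (z_{α/2} + z_β)/√n.
z-sum = 2.241 + 0.524 = 2.765.
d_min = 2.765 / √527 = 2.765 / 22.956 = 0.120.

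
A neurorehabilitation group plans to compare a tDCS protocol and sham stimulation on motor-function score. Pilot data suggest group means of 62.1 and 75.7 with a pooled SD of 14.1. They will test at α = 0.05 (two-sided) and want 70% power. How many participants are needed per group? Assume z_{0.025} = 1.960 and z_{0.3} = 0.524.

n = 14 per group

Cohen's d = |M₁ − M₂| / SD_pooled = |62.1 − 75.7| / 14.1 = 13.6 / 14.1 = 0.965.
For two independent groups with equal n: n = 2·((z_{α/2} + z_β) / d)².
z_{α/2} + z_β = 1.960 + 0.524 = 2.484.
n = 2 × (2.484 / 0.965)² = 2 × 2.574² = 2 × 6.63 = 13.3.
Round up to the next whole participant.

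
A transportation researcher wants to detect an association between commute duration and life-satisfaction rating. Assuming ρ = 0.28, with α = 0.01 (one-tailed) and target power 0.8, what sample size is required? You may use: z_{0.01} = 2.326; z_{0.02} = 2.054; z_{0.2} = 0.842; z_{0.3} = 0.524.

n = 125

Fisher's z: C = ½·ln((1+r)/(1−r)) = ½·ln(1.7778) = 0.2877.
n = ((z_{α} + z_β)/C)² + 3.
(2.326 + 0.842) / 0.2877 = 3.168 / 0.2877 = 11.011.
n = 11.011² + 3 = 121.25 + 3 = 124.3.
Round up.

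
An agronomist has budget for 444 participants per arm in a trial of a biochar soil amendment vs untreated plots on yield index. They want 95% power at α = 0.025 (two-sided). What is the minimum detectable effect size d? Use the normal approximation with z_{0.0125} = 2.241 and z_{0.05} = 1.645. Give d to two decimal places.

d_min ≈ 0.26

For two independent groups of n = 444 each: d_min = (z_{α/2} + z_β)·√(2/n).
z-sum = 2.241 + 1.645 = 3.886.
d_min = 3.886 × √(2/444) = 3.886 × 0.0671 = 0.261.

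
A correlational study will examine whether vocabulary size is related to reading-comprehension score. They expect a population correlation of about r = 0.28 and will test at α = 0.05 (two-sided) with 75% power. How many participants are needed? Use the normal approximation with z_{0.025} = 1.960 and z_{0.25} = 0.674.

Fisher's z: C = ½·ln((1+r)/(1−r)) = ½·ln(1.7778) = 0.2877.
n = ((z_{α/2} + z_β)/C)² + 3.
(1.960 + 0.674) / 0.2877 = 2.634 / 0.2877 = 9.155.
n = 9.155² + 3 = 83.82 + 3 = 86.8.
Round up.

n = 87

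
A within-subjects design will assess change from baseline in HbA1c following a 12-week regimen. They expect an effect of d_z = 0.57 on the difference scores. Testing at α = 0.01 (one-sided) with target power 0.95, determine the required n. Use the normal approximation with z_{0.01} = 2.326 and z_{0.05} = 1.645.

For a paired (one-sample on differences) test: n = ((z_{α} + z_β) / d)².
z_{α} + z_β = 2.326 + 1.645 = 3.971.
n = (3.971 / 0.57)² = 6.967² = 48.53.
Round up.

n = 49 pairs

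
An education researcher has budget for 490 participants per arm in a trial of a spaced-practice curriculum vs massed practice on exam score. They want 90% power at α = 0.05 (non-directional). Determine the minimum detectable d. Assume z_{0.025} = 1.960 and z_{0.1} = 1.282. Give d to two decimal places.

d_min ≈ 0.21

For two independent groups of n = 490 each: d_min = (z_{α/2} + z_β)·√(2/n).
z-sum = 1.960 + 1.282 = 3.242.
d_min = 3.242 × √(2/490) = 3.242 × 0.0639 = 0.207.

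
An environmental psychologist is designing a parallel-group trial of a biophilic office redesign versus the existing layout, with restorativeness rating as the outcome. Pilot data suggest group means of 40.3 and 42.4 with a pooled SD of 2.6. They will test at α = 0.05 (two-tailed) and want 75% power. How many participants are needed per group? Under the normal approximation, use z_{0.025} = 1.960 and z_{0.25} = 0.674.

n = 22 per group

Cohen's d = |M₁ − M₂| / SD_pooled = |40.3 − 42.4| / 2.6 = 2.1 / 2.6 = 0.808.
For two independent groups with equal n: n = 2·((z_{α/2} + z_β) / d)².
z_{α/2} + z_β = 1.960 + 0.674 = 2.634.
n = 2 × (2.634 / 0.808)² = 2 × 3.260² = 2 × 10.63 = 21.3.
Round up to the next whole participant.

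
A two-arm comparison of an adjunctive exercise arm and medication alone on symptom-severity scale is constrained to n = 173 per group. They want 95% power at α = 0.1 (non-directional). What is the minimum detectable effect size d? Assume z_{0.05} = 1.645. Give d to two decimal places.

d_min ≈ 0.35

For two independent groups of n = 173 each: d_min = (z_{α/2} + z_β)·√(2/n).
z-sum = 1.645 + 1.645 = 3.290.
d_min = 3.290 × √(2/173) = 3.290 × 0.1075 = 0.354.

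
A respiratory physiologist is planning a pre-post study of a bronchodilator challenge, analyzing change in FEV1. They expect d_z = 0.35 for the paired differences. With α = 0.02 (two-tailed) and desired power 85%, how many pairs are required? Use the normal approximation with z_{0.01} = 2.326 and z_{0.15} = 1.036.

n = 93 pairs

For a paired (one-sample on differences) test: n = ((z_{α/2} + z_β) / d)².
z_{α/2} + z_β = 2.326 + 1.036 = 3.362.
n = (3.362 / 0.35)² = 9.606² = 92.27.
Round up.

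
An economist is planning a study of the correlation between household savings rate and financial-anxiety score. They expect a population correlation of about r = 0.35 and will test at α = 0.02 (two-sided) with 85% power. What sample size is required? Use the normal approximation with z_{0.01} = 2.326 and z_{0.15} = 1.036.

n = 88

Fisher's z: C = ½·ln((1+r)/(1−r)) = ½·ln(2.0769) = 0.3654.
n = ((z_{α/2} + z_β)/C)² + 3.
(2.326 + 1.036) / 0.3654 = 3.362 / 0.3654 = 9.201.
n = 9.201² + 3 = 84.66 + 3 = 87.7.
Round up.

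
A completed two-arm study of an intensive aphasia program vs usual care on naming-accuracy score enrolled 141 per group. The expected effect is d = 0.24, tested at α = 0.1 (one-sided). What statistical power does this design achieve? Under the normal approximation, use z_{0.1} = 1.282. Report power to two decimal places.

For two equal groups, power = Φ(d·√(n/2) − z_{α}).
d·√(n/2) = 0.24 × √(141/2) = 0.24 × 8.396 = 2.015.
z_β = 2.015 − 1.282 = 0.733.
Power = Φ(0.733) = 0.768.

power ≈ 0.77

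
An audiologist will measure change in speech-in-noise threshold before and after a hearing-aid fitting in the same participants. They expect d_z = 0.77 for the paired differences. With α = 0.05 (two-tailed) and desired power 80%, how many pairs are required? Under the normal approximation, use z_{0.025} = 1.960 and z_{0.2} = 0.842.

For a paired (one-sample on differences) test: n = ((z_{α/2} + z_β) / d)².
z_{α/2} + z_β = 1.960 + 0.842 = 2.802.
n = (2.802 / 0.77)² = 3.639² = 13.24.
Round up.

n = 14 pairs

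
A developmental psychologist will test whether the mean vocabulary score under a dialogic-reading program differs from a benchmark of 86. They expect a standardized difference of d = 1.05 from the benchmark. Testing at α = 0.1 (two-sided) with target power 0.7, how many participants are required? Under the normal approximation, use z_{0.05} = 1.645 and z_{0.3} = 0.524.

For a one-sample test: n = ((z_{α/2} + z_β) / d)².
z_{α/2} + z_β = 1.645 + 0.524 = 2.169.
n = (2.169 / 1.05)² = 2.066² = 4.27.
Round up.

n = 5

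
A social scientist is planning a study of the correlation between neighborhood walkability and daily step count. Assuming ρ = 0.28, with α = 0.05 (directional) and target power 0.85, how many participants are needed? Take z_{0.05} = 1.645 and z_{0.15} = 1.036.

n = 90

Fisher's z: C = ½·ln((1+r)/(1−r)) = ½·ln(1.7778) = 0.2877.
n = ((z_{α} + z_β)/C)² + 3.
(1.645 + 1.036) / 0.2877 = 2.681 / 0.2877 = 9.319.
n = 9.319² + 3 = 86.84 + 3 = 89.8.
Round up.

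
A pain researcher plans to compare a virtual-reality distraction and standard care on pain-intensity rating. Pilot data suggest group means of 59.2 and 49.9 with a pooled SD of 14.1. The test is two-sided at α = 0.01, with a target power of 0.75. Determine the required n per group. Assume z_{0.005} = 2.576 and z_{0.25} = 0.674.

n = 49 per group

Cohen's d = |M₁ − M₂| / SD_pooled = |59.2 − 49.9| / 14.1 = 9.3 / 14.1 = 0.660.
For two independent groups with equal n: n = 2·((z_{α/2} + z_β) / d)².
z_{α/2} + z_β = 2.576 + 0.674 = 3.250.
n = 2 × (3.250 / 0.660)² = 2 × 4.924² = 2 × 24.25 = 48.5.
Round up to the next whole participant.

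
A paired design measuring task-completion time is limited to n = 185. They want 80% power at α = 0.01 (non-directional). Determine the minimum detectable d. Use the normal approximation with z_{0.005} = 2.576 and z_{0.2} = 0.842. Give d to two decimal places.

d_min ≈ 0.25

For a single sample (or paired design) of n = 185: d_min = (z_{α/2} + z_β)/√n.
z-sum = 2.576 + 0.842 = 3.418.
d_min = 3.418 / √185 = 3.418 / 13.601 = 0.251.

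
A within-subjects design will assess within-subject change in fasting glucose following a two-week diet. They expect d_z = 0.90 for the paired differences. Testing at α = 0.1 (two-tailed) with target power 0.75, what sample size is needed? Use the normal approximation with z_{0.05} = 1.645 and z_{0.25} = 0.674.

For a paired (one-sample on differences) test: n = ((z_{α/2} + z_β) / d)².
z_{α/2} + z_β = 1.645 + 0.674 = 2.319.
n = (2.319 / 0.90)² = 2.577² = 6.64.
Round up.

n = 7 pairs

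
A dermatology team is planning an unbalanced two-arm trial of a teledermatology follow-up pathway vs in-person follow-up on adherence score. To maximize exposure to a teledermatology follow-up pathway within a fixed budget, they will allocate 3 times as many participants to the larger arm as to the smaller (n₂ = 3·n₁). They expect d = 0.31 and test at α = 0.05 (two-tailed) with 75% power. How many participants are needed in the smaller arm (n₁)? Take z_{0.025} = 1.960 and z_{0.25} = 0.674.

n₁ = 97

With allocation ratio k = n₂/n₁ = 3, Var(x̄₁−x̄₂) = σ²(1/n₁ + 1/(k·n₁)) = σ²·(k+1)/(k·n₁).
So n₁ = (1 + 1/k)·((z_{α/2} + z_β)/d)² = 1.333 × (2.634/0.31)².
n₁ = 1.333 × 72.20 = 96.3.
Round up: n₁ = 97, giving n₂ = 3 × 97 = 291.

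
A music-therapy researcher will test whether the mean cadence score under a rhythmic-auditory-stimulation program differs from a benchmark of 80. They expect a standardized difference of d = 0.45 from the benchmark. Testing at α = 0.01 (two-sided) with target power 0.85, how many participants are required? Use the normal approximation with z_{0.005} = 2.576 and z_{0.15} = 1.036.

For a one-sample test: n = ((z_{α/2} + z_β) / d)².
z_{α/2} + z_β = 2.576 + 1.036 = 3.612.
n = (3.612 / 0.45)² = 8.027² = 64.43.
Round up.

n = 65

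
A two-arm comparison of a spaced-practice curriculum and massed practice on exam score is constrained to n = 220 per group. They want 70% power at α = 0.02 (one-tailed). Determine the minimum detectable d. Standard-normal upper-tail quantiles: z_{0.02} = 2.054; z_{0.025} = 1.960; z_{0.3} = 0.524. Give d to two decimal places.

d_min ≈ 0.25

For two independent groups of n = 220 each: d_min = (z_{α} + z_β)·√(2/n).
z-sum = 2.054 + 0.524 = 2.578.
d_min = 2.578 × √(2/220) = 2.578 × 0.0953 = 0.246.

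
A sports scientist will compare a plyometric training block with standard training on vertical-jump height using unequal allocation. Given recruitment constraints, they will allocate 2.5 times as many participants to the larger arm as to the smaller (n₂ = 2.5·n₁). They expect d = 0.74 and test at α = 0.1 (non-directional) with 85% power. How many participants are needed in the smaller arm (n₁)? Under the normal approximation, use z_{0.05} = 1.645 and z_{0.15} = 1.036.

With allocation ratio k = n₂/n₁ = 2.5, Var(x̄₁−x̄₂) = σ²(1/n₁ + 1/(k·n₁)) = σ²·(k+1)/(k·n₁).
So n₁ = (1 + 1/k)·((z_{α/2} + z_β)/d)² = 1.400 × (2.681/0.74)².
n₁ = 1.400 × 13.13 = 18.4.
Round up: n₁ = 19, giving n₂ = ⌈2.5 × 19⌉ = ⌈47.5⌉ = 48.

n₁ = 19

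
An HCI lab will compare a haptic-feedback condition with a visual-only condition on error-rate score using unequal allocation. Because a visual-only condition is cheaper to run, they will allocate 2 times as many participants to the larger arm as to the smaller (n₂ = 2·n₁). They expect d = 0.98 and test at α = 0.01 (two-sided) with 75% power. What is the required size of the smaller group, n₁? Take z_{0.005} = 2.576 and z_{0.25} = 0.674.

n₁ = 17

With allocation ratio k = n₂/n₁ = 2, Var(x̄₁−x̄₂) = σ²(1/n₁ + 1/(k·n₁)) = σ²·(k+1)/(k·n₁).
So n₁ = (1 + 1/k)·((z_{α/2} + z_β)/d)² = 1.500 × (3.250/0.98)².
n₁ = 1.500 × 11.00 = 16.5.
Round up: n₁ = 17, giving n₂ = 2 × 17 = 34.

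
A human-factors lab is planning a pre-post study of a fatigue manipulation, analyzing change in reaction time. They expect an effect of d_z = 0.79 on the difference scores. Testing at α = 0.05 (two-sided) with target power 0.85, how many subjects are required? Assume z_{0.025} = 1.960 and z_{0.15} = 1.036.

n = 15 pairs

For a paired (one-sample on differences) test: n = ((z_{α/2} + z_β) / d)².
z_{α/2} + z_β = 1.960 + 1.036 = 2.996.
n = (2.996 / 0.79)² = 3.792² = 14.38.
Round up.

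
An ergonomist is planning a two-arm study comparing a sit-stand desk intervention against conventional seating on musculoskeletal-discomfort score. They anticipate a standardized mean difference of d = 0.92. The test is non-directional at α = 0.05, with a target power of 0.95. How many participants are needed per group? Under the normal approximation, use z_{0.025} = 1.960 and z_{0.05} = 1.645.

For two independent groups with equal n: n = 2·((z_{α/2} + z_β) / d)².
z_{α/2} + z_β = 1.960 + 1.645 = 3.605.
n = 2 × (3.605 / 0.92)² = 2 × 3.918² = 2 × 15.35 = 30.7.
Round up to the next whole participant.

n = 31 per group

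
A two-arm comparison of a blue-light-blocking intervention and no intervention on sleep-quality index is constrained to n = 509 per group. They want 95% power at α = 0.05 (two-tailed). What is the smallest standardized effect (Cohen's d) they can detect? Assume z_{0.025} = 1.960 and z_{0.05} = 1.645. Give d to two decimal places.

For two independent groups of n = 509 each: d_min = (z_{α/2} + z_β)·√(2/n).
z-sum = 1.960 + 1.645 = 3.605.
d_min = 3.605 × √(2/509) = 3.605 × 0.0627 = 0.226.

d_min ≈ 0.23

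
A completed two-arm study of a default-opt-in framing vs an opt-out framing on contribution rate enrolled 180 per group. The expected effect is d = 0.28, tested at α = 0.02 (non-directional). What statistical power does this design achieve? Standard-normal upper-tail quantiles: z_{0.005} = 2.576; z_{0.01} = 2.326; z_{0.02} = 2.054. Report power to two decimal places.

For two equal groups, power = Φ(d·√(n/2) − z_{α/2}).
d·√(n/2) = 0.28 × √(180/2) = 0.28 × 9.487 = 2.656.
z_β = 2.656 − 2.326 = 0.330.
Power = Φ(0.330) = 0.629.

power ≈ 0.63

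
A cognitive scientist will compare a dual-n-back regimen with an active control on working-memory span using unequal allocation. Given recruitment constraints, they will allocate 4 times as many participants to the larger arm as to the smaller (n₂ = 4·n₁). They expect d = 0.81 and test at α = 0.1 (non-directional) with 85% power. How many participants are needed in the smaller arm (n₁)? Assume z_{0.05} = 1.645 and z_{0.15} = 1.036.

n₁ = 14

With allocation ratio k = n₂/n₁ = 4, Var(x̄₁−x̄₂) = σ²(1/n₁ + 1/(k·n₁)) = σ²·(k+1)/(k·n₁).
So n₁ = (1 + 1/k)·((z_{α/2} + z_β)/d)² = 1.250 × (2.681/0.81)².
n₁ = 1.250 × 10.96 = 13.7.
Round up: n₁ = 14, giving n₂ = 4 × 14 = 56.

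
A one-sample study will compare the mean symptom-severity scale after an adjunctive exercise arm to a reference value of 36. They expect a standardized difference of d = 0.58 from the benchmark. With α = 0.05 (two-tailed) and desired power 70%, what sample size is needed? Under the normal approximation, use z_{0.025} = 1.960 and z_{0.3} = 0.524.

For a one-sample test: n = ((z_{α/2} + z_β) / d)².
z_{α/2} + z_β = 1.960 + 0.524 = 2.484.
n = (2.484 / 0.58)² = 4.283² = 18.34.
Round up.

n = 19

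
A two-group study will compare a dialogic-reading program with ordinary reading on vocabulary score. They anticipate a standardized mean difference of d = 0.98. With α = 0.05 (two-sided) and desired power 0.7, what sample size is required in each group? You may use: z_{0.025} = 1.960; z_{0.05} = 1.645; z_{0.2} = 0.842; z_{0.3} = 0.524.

For two independent groups with equal n: n = 2·((z_{α/2} + z_β) / d)².
z_{α/2} + z_β = 1.960 + 0.524 = 2.484.
n = 2 × (2.484 / 0.98)² = 2 × 2.535² = 2 × 6.42 = 12.8.
Round up to the next whole participant.

n = 13 per group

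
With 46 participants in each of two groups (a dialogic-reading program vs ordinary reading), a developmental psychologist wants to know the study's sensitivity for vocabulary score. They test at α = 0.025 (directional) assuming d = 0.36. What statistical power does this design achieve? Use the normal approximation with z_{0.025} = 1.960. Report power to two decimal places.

For two equal groups, power = Φ(d·√(n/2) − z_{α}).
d·√(n/2) = 0.36 × √(46/2) = 0.36 × 4.796 = 1.726.
z_β = 1.726 − 1.960 = -0.234.
Power = Φ(-0.234) = 0.408.

power ≈ 0.41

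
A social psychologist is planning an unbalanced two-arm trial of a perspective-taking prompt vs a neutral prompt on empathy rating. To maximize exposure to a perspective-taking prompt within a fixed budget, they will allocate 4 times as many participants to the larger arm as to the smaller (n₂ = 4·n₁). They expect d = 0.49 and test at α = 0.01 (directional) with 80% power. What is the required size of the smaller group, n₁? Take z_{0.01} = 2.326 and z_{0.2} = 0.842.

n₁ = 53

With allocation ratio k = n₂/n₁ = 4, Var(x̄₁−x̄₂) = σ²(1/n₁ + 1/(k·n₁)) = σ²·(k+1)/(k·n₁).
So n₁ = (1 + 1/k)·((z_{α} + z_β)/d)² = 1.250 × (3.168/0.49)².
n₁ = 1.250 × 41.80 = 52.3.
Round up: n₁ = 53, giving n₂ = 4 × 53 = 212.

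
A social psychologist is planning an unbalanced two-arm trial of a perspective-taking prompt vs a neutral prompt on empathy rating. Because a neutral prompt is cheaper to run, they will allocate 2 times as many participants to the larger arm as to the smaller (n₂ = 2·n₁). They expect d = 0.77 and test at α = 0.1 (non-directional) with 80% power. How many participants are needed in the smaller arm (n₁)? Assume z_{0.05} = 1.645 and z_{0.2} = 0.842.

n₁ = 16

With allocation ratio k = n₂/n₁ = 2, Var(x̄₁−x̄₂) = σ²(1/n₁ + 1/(k·n₁)) = σ²·(k+1)/(k·n₁).
So n₁ = (1 + 1/k)·((z_{α/2} + z_β)/d)² = 1.500 × (2.487/0.77)².
n₁ = 1.500 × 10.43 = 15.6.
Round up: n₁ = 16, giving n₂ = 2 × 16 = 32.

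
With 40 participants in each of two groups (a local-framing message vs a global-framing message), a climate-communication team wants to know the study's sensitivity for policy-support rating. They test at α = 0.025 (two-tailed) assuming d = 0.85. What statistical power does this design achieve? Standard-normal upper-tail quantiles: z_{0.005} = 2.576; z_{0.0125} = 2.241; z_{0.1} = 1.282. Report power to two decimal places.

power ≈ 0.94

For two equal groups, power = Φ(d·√(n/2) − z_{α/2}).
d·√(n/2) = 0.85 × √(40/2) = 0.85 × 4.472 = 3.801.
z_β = 3.801 − 2.241 = 1.560.
Power = Φ(1.560) = 0.941.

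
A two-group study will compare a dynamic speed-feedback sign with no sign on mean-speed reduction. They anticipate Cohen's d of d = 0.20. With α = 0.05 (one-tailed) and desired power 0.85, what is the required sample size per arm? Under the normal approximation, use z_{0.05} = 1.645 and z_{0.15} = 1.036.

For two independent groups with equal n: n = 2·((z_{α} + z_β) / d)².
z_{α} + z_β = 1.645 + 1.036 = 2.681.
n = 2 × (2.681 / 0.20)² = 2 × 13.405² = 2 × 179.69 = 359.4.
Round up to the next whole participant.

n = 360 per group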